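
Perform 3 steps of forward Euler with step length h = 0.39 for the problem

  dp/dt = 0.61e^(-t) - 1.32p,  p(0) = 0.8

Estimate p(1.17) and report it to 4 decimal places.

Euler: p_{n+1} = p_n + h·f(t_n, p_n).
t=0.000000, p=0.800000: f=-0.446000 → p ← 0.800000 + 0.39·(-0.446000) = 0.626060
t=0.390000, p=0.626060: f=-0.413395 → p ← 0.626060 + 0.39·(-0.413395) = 0.464836
t=0.780000, p=0.464836: f=-0.333956 → p ← 0.464836 + 0.39·(-0.333956) = 0.334593
p(1.17) ≈ 0.3346

0.3346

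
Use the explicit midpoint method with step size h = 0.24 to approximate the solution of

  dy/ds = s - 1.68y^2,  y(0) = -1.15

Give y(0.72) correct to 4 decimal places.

-37.4995

Midpoint: k1 = f(s_n, y_n); k2 = f(s_n + h/2, y_n + (h/2)·k1); y_{n+1} = y_n + h·k2.
s=0.000000, y=-1.150000:
  k1 = f(0.000000, -1.150000) = -2.221800
  k2 = f(0.120000, -1.416616) = -3.251425
  y ← -1.150000 + 0.24·(-3.251425) = -1.930342
s=0.240000, y=-1.930342:
  k1 = f(0.240000, -1.930342) = -6.020051
  k2 = f(0.360000, -2.652748) = -11.462283
  y ← -1.930342 + 0.24·(-11.462283) = -4.681290
s=0.480000, y=-4.681290:
  k1 = f(0.480000, -4.681290) = -36.336320
  k2 = f(0.600000, -9.041648) = -136.742360
  y ← -4.681290 + 0.24·(-136.742360) = -37.499456
y(0.72) ≈ -37.4995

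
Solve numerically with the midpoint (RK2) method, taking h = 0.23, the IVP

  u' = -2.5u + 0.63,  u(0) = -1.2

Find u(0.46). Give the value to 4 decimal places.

Midpoint: k1 = f(t_n, u_n); k2 = f(t_n + h/2, u_n + (h/2)·k1); u_{n+1} = u_n + h·k2.
t=0.000000, u=-1.200000:
  k1 = f(0.000000, -1.200000) = 3.630000
  k2 = f(0.115000, -0.782550) = 2.586375
  u ← -1.200000 + 0.23·2.586375 = -0.605134
t=0.230000, u=-0.605134:
  k1 = f(0.230000, -0.605134) = 2.142834
  k2 = f(0.345000, -0.358708) = 1.526769
  u ← -0.605134 + 0.23·1.526769 = -0.253977
u(0.46) ≈ -0.2540

-0.2540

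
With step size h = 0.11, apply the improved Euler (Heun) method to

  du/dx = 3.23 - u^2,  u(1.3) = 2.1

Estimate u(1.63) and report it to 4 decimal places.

Heun: k1 = f(x_n, u_n); k2 = f(x_n + h, u_n + h·k1); u_{n+1} = u_n + (h/2)·(k1 + k2).
x=1.300000, u=2.100000:
  k1 = f(1.300000, 2.100000) = -1.180000
  k2 = f(1.410000, 1.970200) = -0.651688
  u ← 2.100000 + (0.11/2)·(-1.180000 + (-0.651688)) = 1.999257
x=1.410000, u=1.999257:
  k1 = f(1.410000, 1.999257) = -0.767029
  k2 = f(1.520000, 1.914884) = -0.436781
  u ← 1.999257 + (0.11/2)·(-0.767029 + (-0.436781)) = 1.933048
x=1.520000, u=1.933048:
  k1 = f(1.520000, 1.933048) = -0.506673
  k2 = f(1.630000, 1.877314) = -0.294306
  u ← 1.933048 + (0.11/2)·(-0.506673 + (-0.294306)) = 1.888994
u(1.63) ≈ 1.8890

1.8890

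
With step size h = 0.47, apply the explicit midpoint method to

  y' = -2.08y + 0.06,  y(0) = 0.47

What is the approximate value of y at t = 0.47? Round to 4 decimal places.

0.2495

Midpoint: k1 = f(t_n, y_n); k2 = f(t_n + h/2, y_n + (h/2)·k1); y_{n+1} = y_n + h·k2.
t=0.000000, y=0.470000:
  k1 = f(0.000000, 0.470000) = -0.917600
  k2 = f(0.235000, 0.254364) = -0.469077
  y ← 0.470000 + 0.47·(-0.469077) = 0.249534
y(0.47) ≈ 0.2495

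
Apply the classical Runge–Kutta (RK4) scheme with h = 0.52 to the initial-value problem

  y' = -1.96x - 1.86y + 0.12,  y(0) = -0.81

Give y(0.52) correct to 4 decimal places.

RK4: k1 = f(x_n, y_n); k2 = f(x_n + h/2, y_n + (h/2)·k1); k3 = f(x_n + h/2, y_n + (h/2)·k2); k4 = f(x_n + h, y_n + h·k3); y_{n+1} = y_n + (h/6)·(k1 + 2k2 + 2k3 + k4).
x=0.000000, y=-0.810000:
  k1 = f(0.000000, -0.810000) = 1.626600
  k2 = f(0.260000, -0.387084) = 0.330376
  k3 = f(0.260000, -0.724102) = 0.957230
  k4 = f(0.520000, -0.312240) = -0.318433
  y ← -0.810000 + (0.52/6)·(k1 + 2k2 + 2k3 + k4) = -0.473440
y(0.52) ≈ -0.4734

-0.4734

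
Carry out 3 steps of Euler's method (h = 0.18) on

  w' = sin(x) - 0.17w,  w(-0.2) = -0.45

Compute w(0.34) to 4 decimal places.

Euler: w_{n+1} = w_n + h·f(x_n, w_n).
x=-0.200000, w=-0.450000: f=-0.122169 → w ← -0.450000 + 0.18·(-0.122169) = -0.471990
x=-0.020000, w=-0.471990: f=0.060240 → w ← -0.471990 + 0.18·0.060240 = -0.461147
x=0.160000, w=-0.461147: f=0.237713 → w ← -0.461147 + 0.18·0.237713 = -0.418359
w(0.34) ≈ -0.4184

-0.4184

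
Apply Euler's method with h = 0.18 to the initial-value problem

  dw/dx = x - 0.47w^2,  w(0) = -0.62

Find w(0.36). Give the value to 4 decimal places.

Euler: w_{n+1} = w_n + h·f(x_n, w_n).
x=0.000000, w=-0.620000: f=-0.180668 → w ← -0.620000 + 0.18·(-0.180668) = -0.652520
x=0.180000, w=-0.652520: f=-0.020118 → w ← -0.652520 + 0.18·(-0.020118) = -0.656141
w(0.36) ≈ -0.6561

-0.6561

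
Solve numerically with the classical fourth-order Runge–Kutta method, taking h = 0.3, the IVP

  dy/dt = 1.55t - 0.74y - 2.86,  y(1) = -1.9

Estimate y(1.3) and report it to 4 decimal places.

-1.8093

RK4: k1 = f(t_n, y_n); k2 = f(t_n + h/2, y_n + (h/2)·k1); k3 = f(t_n + h/2, y_n + (h/2)·k2); k4 = f(t_n + h, y_n + h·k3); y_{n+1} = y_n + (h/6)·(k1 + 2k2 + 2k3 + k4).
t=1.000000, y=-1.900000:
  k1 = f(1.000000, -1.900000) = 0.096000
  k2 = f(1.150000, -1.885600) = 0.317844
  k3 = f(1.150000, -1.852323) = 0.293219
  k4 = f(1.300000, -1.812034) = 0.495905
  y ← -1.900000 + (0.3/6)·(k1 + 2k2 + 2k3 + k4) = -1.809298
y(1.3) ≈ -1.8093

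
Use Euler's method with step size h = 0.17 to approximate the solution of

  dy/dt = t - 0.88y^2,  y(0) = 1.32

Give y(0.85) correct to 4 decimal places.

Euler: y_{n+1} = y_n + h·f(t_n, y_n).
t=0.000000, y=1.320000: f=-1.533312 → y ← 1.320000 + 0.17·(-1.533312) = 1.059337
t=0.170000, y=1.059337: f=-0.817531 → y ← 1.059337 + 0.17·(-0.817531) = 0.920357
t=0.340000, y=0.920357: f=-0.405410 → y ← 0.920357 + 0.17·(-0.405410) = 0.851437
t=0.510000, y=0.851437: f=-0.127952 → y ← 0.851437 + 0.17·(-0.127952) = 0.829685
t=0.680000, y=0.829685: f=0.074228 → y ← 0.829685 + 0.17·0.074228 = 0.842304
y(0.85) ≈ 0.8423

0.8423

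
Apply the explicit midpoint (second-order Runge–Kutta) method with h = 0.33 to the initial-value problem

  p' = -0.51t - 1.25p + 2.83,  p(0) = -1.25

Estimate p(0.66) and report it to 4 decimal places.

Midpoint: k1 = f(t_n, p_n); k2 = f(t_n + h/2, p_n + (h/2)·k1); p_{n+1} = p_n + h·k2.
t=0.000000, p=-1.250000:
  k1 = f(0.000000, -1.250000) = 4.392500
  k2 = f(0.165000, -0.525237) = 3.402397
  p ← -1.250000 + 0.33·3.402397 = -0.127209
t=0.330000, p=-0.127209:
  k1 = f(0.330000, -0.127209) = 2.820711
  k2 = f(0.495000, 0.338208) = 2.154790
  p ← -0.127209 + 0.33·2.154790 = 0.583872
p(0.66) ≈ 0.5839

0.5839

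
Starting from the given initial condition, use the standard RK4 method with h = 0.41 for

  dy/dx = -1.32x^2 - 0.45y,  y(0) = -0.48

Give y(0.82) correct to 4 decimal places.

RK4: k1 = f(x_n, y_n); k2 = f(x_n + h/2, y_n + (h/2)·k1); k3 = f(x_n + h/2, y_n + (h/2)·k2); k4 = f(x_n + h, y_n + h·k3); y_{n+1} = y_n + (h/6)·(k1 + 2k2 + 2k3 + k4).
x=0.000000, y=-0.480000:
  k1 = f(0.000000, -0.480000) = 0.216000
  k2 = f(0.205000, -0.435720) = 0.140601
  k3 = f(0.205000, -0.451177) = 0.147557
  k4 = f(0.410000, -0.419502) = -0.033116
  y ← -0.480000 + (0.41/6)·(k1 + 2k2 + 2k3 + k4) = -0.428121
x=0.410000, y=-0.428121:
  k1 = f(0.410000, -0.428121) = -0.029237
  k2 = f(0.615000, -0.434115) = -0.303905
  k3 = f(0.615000, -0.490422) = -0.278567
  k4 = f(0.820000, -0.542334) = -0.643518
  y ← -0.428121 + (0.41/6)·(k1 + 2k2 + 2k3 + k4) = -0.553698
y(0.82) ≈ -0.5537

-0.5537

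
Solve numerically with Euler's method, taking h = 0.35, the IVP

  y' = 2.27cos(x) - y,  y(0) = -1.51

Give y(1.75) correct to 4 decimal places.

0.8203

Euler: y_{n+1} = y_n + h·f(x_n, y_n).
x=0.000000, y=-1.510000: f=3.780000 → y ← -1.510000 + 0.35·3.780000 = -0.187000
x=0.350000, y=-0.187000: f=2.319376 → y ← -0.187000 + 0.35·2.319376 = 0.624782
x=0.700000, y=0.624782: f=1.111410 → y ← 0.624782 + 0.35·1.111410 = 1.013775
x=1.050000, y=1.013775: f=0.115711 → y ← 1.013775 + 0.35·0.115711 = 1.054274
x=1.400000, y=1.054274: f=-0.668449 → y ← 1.054274 + 0.35·(-0.668449) = 0.820317
y(1.75) ≈ 0.8203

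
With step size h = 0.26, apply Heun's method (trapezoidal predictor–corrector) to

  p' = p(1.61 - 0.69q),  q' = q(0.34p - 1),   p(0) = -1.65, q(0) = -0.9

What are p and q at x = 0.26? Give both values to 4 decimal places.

-2.7993, -0.5862

Heun on (p,q): k1 = f(x_n, state_n); k2 = f(x_n + h, state_n + h·k1); state_{n+1} = state_n + (h/2)·(k1 + k2).
0.000000: (-1.650000, -0.900000)
  k1 = (-3.681150, 1.404900)
  predictor → (-2.607099, -0.534726)
  k2 = (-5.159347, 1.008714)
  → (-2.799265, -0.586230)
(p(0.26), q(0.26)) ≈ (-2.7993, -0.5862)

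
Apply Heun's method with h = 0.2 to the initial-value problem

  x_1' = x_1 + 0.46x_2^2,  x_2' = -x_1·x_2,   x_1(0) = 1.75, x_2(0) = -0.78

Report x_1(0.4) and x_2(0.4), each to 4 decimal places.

Heun on (x_1,x_2): k1 = f(t_n, state_n); k2 = f(t_n + h, state_n + h·k1); state_{n+1} = state_n + (h/2)·(k1 + k2).
0.000000: (1.750000, -0.780000)
  k1 = (2.029864, 1.365000)
  predictor → (2.155973, -0.507000)
  k2 = (2.274215, 1.093078)
  → (2.180408, -0.534192)
0.200000: (2.180408, -0.534192)
  k1 = (2.311674, 1.164757)
  predictor → (2.642743, -0.301241)
  k2 = (2.684486, 0.796102)
  → (2.680024, -0.338106)
(x_1(0.4), x_2(0.4)) ≈ (2.6800, -0.3381)

2.6800, -0.3381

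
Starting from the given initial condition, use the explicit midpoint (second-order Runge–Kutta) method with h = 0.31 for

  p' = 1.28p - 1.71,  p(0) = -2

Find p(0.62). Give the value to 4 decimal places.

-5.9270

Midpoint: k1 = f(t_n, p_n); k2 = f(t_n + h/2, p_n + (h/2)·k1); p_{n+1} = p_n + h·k2.
t=0.000000, p=-2.000000:
  k1 = f(0.000000, -2.000000) = -4.270000
  k2 = f(0.155000, -2.661850) = -5.117168
  p ← -2.000000 + 0.31·(-5.117168) = -3.586322
t=0.310000, p=-3.586322:
  k1 = f(0.310000, -3.586322) = -6.300492
  k2 = f(0.465000, -4.562898) = -7.550510
  p ← -3.586322 + 0.31·(-7.550510) = -5.926980
p(0.62) ≈ -5.9270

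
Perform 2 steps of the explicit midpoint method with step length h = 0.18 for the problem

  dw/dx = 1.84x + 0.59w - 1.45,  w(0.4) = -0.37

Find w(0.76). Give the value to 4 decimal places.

-0.6175

Midpoint: k1 = f(x_n, w_n); k2 = f(x_n + h/2, w_n + (h/2)·k1); w_{n+1} = w_n + h·k2.
x=0.400000, w=-0.370000:
  k1 = f(0.400000, -0.370000) = -0.932300
  k2 = f(0.490000, -0.453907) = -0.816205
  w ← -0.370000 + 0.18·(-0.816205) = -0.516917
x=0.580000, w=-0.516917:
  k1 = f(0.580000, -0.516917) = -0.687781
  k2 = f(0.670000, -0.578817) = -0.558702
  w ← -0.516917 + 0.18·(-0.558702) = -0.617483
w(0.76) ≈ -0.6175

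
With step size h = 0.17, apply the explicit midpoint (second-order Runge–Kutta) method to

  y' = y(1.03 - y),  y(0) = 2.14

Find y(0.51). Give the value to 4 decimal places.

1.5023

Midpoint: k1 = f(x_n, y_n); k2 = f(x_n + h/2, y_n + (h/2)·k1); y_{n+1} = y_n + h·k2.
x=0.000000, y=2.140000:
  k1 = f(0.000000, 2.140000) = -2.375400
  k2 = f(0.085000, 1.938091) = -1.759963
  y ← 2.140000 + 0.17·(-1.759963) = 1.840806
x=0.170000, y=1.840806:
  k1 = f(0.170000, 1.840806) = -1.492537
  k2 = f(0.255000, 1.713941) = -1.172234
  y ← 1.840806 + 0.17·(-1.172234) = 1.641527
x=0.340000, y=1.641527:
  k1 = f(0.340000, 1.641527) = -1.003837
  k2 = f(0.425000, 1.556200) = -0.818873
  y ← 1.641527 + 0.17·(-0.818873) = 1.502318
y(0.51) ≈ 1.5023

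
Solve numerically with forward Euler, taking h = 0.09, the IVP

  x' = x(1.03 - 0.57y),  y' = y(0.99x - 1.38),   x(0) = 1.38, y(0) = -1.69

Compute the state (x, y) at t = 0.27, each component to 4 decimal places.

2.2670, -1.8037

Euler on (x,y): x_{n+1} = x_n + h·x', y_{n+1} = y_n + h·y'.
0.000000: (1.380000, -1.690000); f=(2.750754, 0.023322) → (1.627568, -1.687901)
0.090000: (1.627568, -1.687901); f=(3.242284, -0.390398) → (1.919373, -1.723037)
0.180000: (1.919373, -1.723037); f=(3.862031, -0.896289) → (2.266956, -1.803703)
(x(0.27), y(0.27)) ≈ (2.2670, -1.8037)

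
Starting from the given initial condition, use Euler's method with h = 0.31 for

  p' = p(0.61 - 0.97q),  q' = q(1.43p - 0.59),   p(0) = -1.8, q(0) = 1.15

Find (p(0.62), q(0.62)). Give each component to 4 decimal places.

Euler on (p,q): p_{n+1} = p_n + h·p', q_{n+1} = q_n + h·q'.
0.000000: (-1.800000, 1.150000); f=(0.909900, -3.638600) → (-1.517931, 0.022034)
0.310000: (-1.517931, 0.022034); f=(-0.893495, -0.060828) → (-1.794915, 0.003177)
(p(0.62), q(0.62)) ≈ (-1.7949, 0.0032)

-1.7949, 0.0032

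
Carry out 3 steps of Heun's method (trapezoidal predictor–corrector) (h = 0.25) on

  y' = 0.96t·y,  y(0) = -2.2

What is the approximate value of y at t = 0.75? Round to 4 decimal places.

-2.8766

Heun: k1 = f(t_n, y_n); k2 = f(t_n + h, y_n + h·k1); y_{n+1} = y_n + (h/2)·(k1 + k2).
t=0.000000, y=-2.200000:
  k1 = f(0.000000, -2.200000) = 0.000000
  k2 = f(0.250000, -2.200000) = -0.528000
  y ← -2.200000 + (0.25/2)·(0.000000 + (-0.528000)) = -2.266000
t=0.250000, y=-2.266000:
  k1 = f(0.250000, -2.266000) = -0.543840
  k2 = f(0.500000, -2.401960) = -1.152941
  y ← -2.266000 + (0.25/2)·(-0.543840 + (-1.152941)) = -2.478098
t=0.500000, y=-2.478098:
  k1 = f(0.500000, -2.478098) = -1.189487
  k2 = f(0.750000, -2.775469) = -1.998338
  y ← -2.478098 + (0.25/2)·(-1.189487 + (-1.998338)) = -2.876576
y(0.75) ≈ -2.8766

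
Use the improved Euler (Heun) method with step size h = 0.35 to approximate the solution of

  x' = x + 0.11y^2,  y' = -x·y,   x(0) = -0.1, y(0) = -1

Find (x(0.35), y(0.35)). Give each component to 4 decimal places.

Heun on (x,y): k1 = f(t_n, state_n); k2 = f(t_n + h, state_n + h·k1); state_{n+1} = state_n + (h/2)·(k1 + k2).
0.000000: (-0.100000, -1.000000)
  k1 = (0.010000, -0.100000)
  predictor → (-0.096500, -1.035000)
  k2 = (0.021335, -0.099877)
  → (-0.094516, -1.034979)
(x(0.35), y(0.35)) ≈ (-0.0945, -1.0350)

-0.0945, -1.0350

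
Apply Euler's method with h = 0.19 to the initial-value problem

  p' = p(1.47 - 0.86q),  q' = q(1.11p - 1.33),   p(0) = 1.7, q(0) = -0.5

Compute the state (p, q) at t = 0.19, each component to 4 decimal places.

Euler on (p,q): p_{n+1} = p_n + h·p', q_{n+1} = q_n + h·q'.
0.000000: (1.700000, -0.500000); f=(3.230000, -0.278500) → (2.313700, -0.552915)
(p(0.19), q(0.19)) ≈ (2.3137, -0.5529)

2.3137, -0.5529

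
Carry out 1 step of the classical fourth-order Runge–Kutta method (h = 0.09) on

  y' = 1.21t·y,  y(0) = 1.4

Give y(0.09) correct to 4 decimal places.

1.4069

RK4: k1 = f(t_n, y_n); k2 = f(t_n + h/2, y_n + (h/2)·k1); k3 = f(t_n + h/2, y_n + (h/2)·k2); k4 = f(t_n + h, y_n + h·k3); y_{n+1} = y_n + (h/6)·(k1 + 2k2 + 2k3 + k4).
t=0.000000, y=1.400000:
  k1 = f(0.000000, 1.400000) = 0.000000
  k2 = f(0.045000, 1.400000) = 0.076230
  k3 = f(0.045000, 1.403430) = 0.076417
  k4 = f(0.090000, 1.406878) = 0.153209
  y ← 1.400000 + (0.09/6)·(k1 + 2k2 + 2k3 + k4) = 1.406878
y(0.09) ≈ 1.4069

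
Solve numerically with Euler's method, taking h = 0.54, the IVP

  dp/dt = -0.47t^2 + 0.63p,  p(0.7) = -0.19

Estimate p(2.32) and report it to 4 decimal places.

Euler: p_{n+1} = p_n + h·f(t_n, p_n).
t=0.700000, p=-0.190000: f=-0.350000 → p ← -0.190000 + 0.54·(-0.350000) = -0.379000
t=1.240000, p=-0.379000: f=-0.961442 → p ← -0.379000 + 0.54·(-0.961442) = -0.898179
t=1.780000, p=-0.898179: f=-2.055001 → p ← -0.898179 + 0.54·(-2.055001) = -2.007879
p(2.32) ≈ -2.0079

-2.0079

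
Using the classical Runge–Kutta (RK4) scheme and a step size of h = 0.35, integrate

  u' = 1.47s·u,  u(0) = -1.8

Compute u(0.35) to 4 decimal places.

RK4: k1 = f(s_n, u_n); k2 = f(s_n + h/2, u_n + (h/2)·k1); k3 = f(s_n + h/2, u_n + (h/2)·k2); k4 = f(s_n + h, u_n + h·k3); u_{n+1} = u_n + (h/6)·(k1 + 2k2 + 2k3 + k4).
s=0.000000, u=-1.800000:
  k1 = f(0.000000, -1.800000) = 0.000000
  k2 = f(0.175000, -1.800000) = -0.463050
  k3 = f(0.175000, -1.881034) = -0.483896
  k4 = f(0.350000, -1.969364) = -1.013238
  u ← -1.800000 + (0.35/6)·(k1 + 2k2 + 2k3 + k4) = -1.969583
u(0.35) ≈ -1.9696

-1.9696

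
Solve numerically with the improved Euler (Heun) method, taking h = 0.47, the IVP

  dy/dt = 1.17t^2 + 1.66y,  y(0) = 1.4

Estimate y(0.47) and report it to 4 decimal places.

2.9791

Heun: k1 = f(t_n, y_n); k2 = f(t_n + h, y_n + h·k1); y_{n+1} = y_n + (h/2)·(k1 + k2).
t=0.000000, y=1.400000:
  k1 = f(0.000000, 1.400000) = 2.324000
  k2 = f(0.470000, 2.492280) = 4.395638
  y ← 1.400000 + (0.47/2)·(2.324000 + 4.395638) = 2.979115
y(0.47) ≈ 2.9791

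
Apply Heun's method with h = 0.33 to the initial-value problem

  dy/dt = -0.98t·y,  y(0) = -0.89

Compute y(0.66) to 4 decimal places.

-0.7172

Heun: k1 = f(t_n, y_n); k2 = f(t_n + h, y_n + h·k1); y_{n+1} = y_n + (h/2)·(k1 + k2).
t=0.000000, y=-0.890000:
  k1 = f(0.000000, -0.890000) = 0.000000
  k2 = f(0.330000, -0.890000) = 0.287826
  y ← -0.890000 + (0.33/2)·(0.000000 + 0.287826) = -0.842509
t=0.330000, y=-0.842509:
  k1 = f(0.330000, -0.842509) = 0.272467
  k2 = f(0.660000, -0.752594) = 0.486778
  y ← -0.842509 + (0.33/2)·(0.272467 + 0.486778) = -0.717233
y(0.66) ≈ -0.7172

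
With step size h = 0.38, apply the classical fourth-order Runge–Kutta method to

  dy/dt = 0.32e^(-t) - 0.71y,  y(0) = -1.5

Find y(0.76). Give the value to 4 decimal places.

-0.7473

RK4: k1 = f(t_n, y_n); k2 = f(t_n + h/2, y_n + (h/2)·k1); k3 = f(t_n + h/2, y_n + (h/2)·k2); k4 = f(t_n + h, y_n + h·k3); y_{n+1} = y_n + (h/6)·(k1 + 2k2 + 2k3 + k4).
t=0.000000, y=-1.500000:
  k1 = f(0.000000, -1.500000) = 1.385000
  k2 = f(0.190000, -1.236850) = 1.142790
  k3 = f(0.190000, -1.282870) = 1.175464
  k4 = f(0.380000, -1.053323) = 0.966695
  y ← -1.500000 + (0.38/6)·(k1 + 2k2 + 2k3 + k4) = -1.057414
t=0.380000, y=-1.057414:
  k1 = f(0.380000, -1.057414) = 0.969599
  k2 = f(0.570000, -0.873190) = 0.800933
  k3 = f(0.570000, -0.905236) = 0.823686
  k4 = f(0.760000, -0.744413) = 0.678186
  y ← -1.057414 + (0.38/6)·(k1 + 2k2 + 2k3 + k4) = -0.747269
y(0.76) ≈ -0.7473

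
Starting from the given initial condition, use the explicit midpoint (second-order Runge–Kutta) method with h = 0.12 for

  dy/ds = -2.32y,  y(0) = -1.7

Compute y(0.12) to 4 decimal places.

Midpoint: k1 = f(s_n, y_n); k2 = f(s_n + h/2, y_n + (h/2)·k1); y_{n+1} = y_n + h·k2.
s=0.000000, y=-1.700000:
  k1 = f(0.000000, -1.700000) = 3.944000
  k2 = f(0.060000, -1.463360) = 3.394995
  y ← -1.700000 + 0.12·3.394995 = -1.292601
y(0.12) ≈ -1.2926

-1.2926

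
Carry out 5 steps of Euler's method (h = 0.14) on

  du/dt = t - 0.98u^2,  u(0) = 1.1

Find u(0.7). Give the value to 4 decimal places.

0.7540

Euler: u_{n+1} = u_n + h·f(t_n, u_n).
t=0.000000, u=1.100000: f=-1.185800 → u ← 1.100000 + 0.14·(-1.185800) = 0.933988
t=0.140000, u=0.933988: f=-0.714887 → u ← 0.933988 + 0.14·(-0.714887) = 0.833904
t=0.280000, u=0.833904: f=-0.401488 → u ← 0.833904 + 0.14·(-0.401488) = 0.777696
t=0.420000, u=0.777696: f=-0.172714 → u ← 0.777696 + 0.14·(-0.172714) = 0.753516
t=0.560000, u=0.753516: f=0.003570 → u ← 0.753516 + 0.14·0.003570 = 0.754015
u(0.7) ≈ 0.7540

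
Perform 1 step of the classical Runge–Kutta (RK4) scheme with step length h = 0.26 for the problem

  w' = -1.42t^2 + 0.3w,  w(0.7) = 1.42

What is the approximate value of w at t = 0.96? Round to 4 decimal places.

1.2696

RK4: k1 = f(t_n, w_n); k2 = f(t_n + h/2, w_n + (h/2)·k1); k3 = f(t_n + h/2, w_n + (h/2)·k2); k4 = f(t_n + h, w_n + h·k3); w_{n+1} = w_n + (h/6)·(k1 + 2k2 + 2k3 + k4).
t=0.700000, w=1.420000:
  k1 = f(0.700000, 1.420000) = -0.269800
  k2 = f(0.830000, 1.384926) = -0.562760
  k3 = f(0.830000, 1.346841) = -0.574186
  k4 = f(0.960000, 1.270712) = -0.927458
  w ← 1.420000 + (0.26/6)·(k1 + 2k2 + 2k3 + k4) = 1.269583
w(0.96) ≈ 1.2696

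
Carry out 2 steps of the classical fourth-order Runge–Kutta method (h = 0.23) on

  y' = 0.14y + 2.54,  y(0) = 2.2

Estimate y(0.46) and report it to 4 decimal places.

RK4: k1 = f(t_n, y_n); k2 = f(t_n + h/2, y_n + (h/2)·k1); k3 = f(t_n + h/2, y_n + (h/2)·k2); k4 = f(t_n + h, y_n + h·k3); y_{n+1} = y_n + (h/6)·(k1 + 2k2 + 2k3 + k4).
t=0.000000, y=2.200000:
  k1 = f(0.000000, 2.200000) = 2.848000
  k2 = f(0.115000, 2.527520) = 2.893853
  k3 = f(0.115000, 2.532793) = 2.894591
  k4 = f(0.230000, 2.865756) = 2.941206
  y ← 2.200000 + (0.23/6)·(k1 + 2k2 + 2k3 + k4) = 2.865700
t=0.230000, y=2.865700:
  k1 = f(0.230000, 2.865700) = 2.941198
  k2 = f(0.345000, 3.203938) = 2.988551
  k3 = f(0.345000, 3.209384) = 2.989314
  k4 = f(0.460000, 3.553242) = 3.037454
  y ← 2.865700 + (0.23/6)·(k1 + 2k2 + 2k3 + k4) = 3.553185
y(0.46) ≈ 3.5532

3.5532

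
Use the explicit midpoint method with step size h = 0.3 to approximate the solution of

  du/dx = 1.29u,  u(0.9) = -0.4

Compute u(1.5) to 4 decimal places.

-0.8548

Midpoint: k1 = f(x_n, u_n); k2 = f(x_n + h/2, u_n + (h/2)·k1); u_{n+1} = u_n + h·k2.
x=0.900000, u=-0.400000:
  k1 = f(0.900000, -0.400000) = -0.516000
  k2 = f(1.050000, -0.477400) = -0.615846
  u ← -0.400000 + 0.3·(-0.615846) = -0.584754
x=1.200000, u=-0.584754:
  k1 = f(1.200000, -0.584754) = -0.754332
  k2 = f(1.350000, -0.697904) = -0.900296
  u ← -0.584754 + 0.3·(-0.900296) = -0.854843
u(1.5) ≈ -0.8548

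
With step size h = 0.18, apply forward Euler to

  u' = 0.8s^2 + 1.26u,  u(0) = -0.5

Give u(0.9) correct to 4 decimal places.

Euler: u_{n+1} = u_n + h·f(s_n, u_n).
s=0.000000, u=-0.500000: f=-0.630000 → u ← -0.500000 + 0.18·(-0.630000) = -0.613400
s=0.180000, u=-0.613400: f=-0.746964 → u ← -0.613400 + 0.18·(-0.746964) = -0.747854
s=0.360000, u=-0.747854: f=-0.838615 → u ← -0.747854 + 0.18·(-0.838615) = -0.898804
s=0.540000, u=-0.898804: f=-0.899213 → u ← -0.898804 + 0.18·(-0.899213) = -1.060663
s=0.720000, u=-1.060663: f=-0.921715 → u ← -1.060663 + 0.18·(-0.921715) = -1.226571
u(0.9) ≈ -1.2266

-1.2266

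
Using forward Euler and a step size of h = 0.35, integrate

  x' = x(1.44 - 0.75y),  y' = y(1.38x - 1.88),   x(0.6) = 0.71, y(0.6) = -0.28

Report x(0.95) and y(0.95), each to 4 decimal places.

Euler on (x,y): x_{n+1} = x_n + h·x', y_{n+1} = y_n + h·y'.
0.600000: (0.710000, -0.280000); f=(1.171500, 0.252056) → (1.120025, -0.191780)
(x(0.95), y(0.95)) ≈ (1.1200, -0.1918)

1.1200, -0.1918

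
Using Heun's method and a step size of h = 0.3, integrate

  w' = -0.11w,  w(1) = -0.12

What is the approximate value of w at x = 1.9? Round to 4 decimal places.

-0.1087

Heun: k1 = f(x_n, w_n); k2 = f(x_n + h, w_n + h·k1); w_{n+1} = w_n + (h/2)·(k1 + k2).
x=1.000000, w=-0.120000:
  k1 = f(1.000000, -0.120000) = 0.013200
  k2 = f(1.300000, -0.116040) = 0.012764
  w ← -0.120000 + (0.3/2)·(0.013200 + 0.012764) = -0.116105
x=1.300000, w=-0.116105:
  k1 = f(1.300000, -0.116105) = 0.012772
  k2 = f(1.600000, -0.112274) = 0.012350
  w ← -0.116105 + (0.3/2)·(0.012772 + 0.012350) = -0.112337
x=1.600000, w=-0.112337:
  k1 = f(1.600000, -0.112337) = 0.012357
  k2 = f(1.900000, -0.108630) = 0.011949
  w ← -0.112337 + (0.3/2)·(0.012357 + 0.011949) = -0.108691
w(1.9) ≈ -0.1087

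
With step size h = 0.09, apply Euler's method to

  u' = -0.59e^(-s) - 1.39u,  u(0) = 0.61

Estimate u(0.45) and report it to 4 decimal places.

Euler: u_{n+1} = u_n + h·f(s_n, u_n).
s=0.000000, u=0.610000: f=-1.437900 → u ← 0.610000 + 0.09·(-1.437900) = 0.480589
s=0.090000, u=0.480589: f=-1.207238 → u ← 0.480589 + 0.09·(-1.207238) = 0.371938
s=0.180000, u=0.371938: f=-1.009803 → u ← 0.371938 + 0.09·(-1.009803) = 0.281055
s=0.270000, u=0.281055: f=-0.841061 → u ← 0.281055 + 0.09·(-0.841061) = 0.205360
s=0.360000, u=0.205360: f=-0.697079 → u ← 0.205360 + 0.09·(-0.697079) = 0.142623
u(0.45) ≈ 0.1426

0.1426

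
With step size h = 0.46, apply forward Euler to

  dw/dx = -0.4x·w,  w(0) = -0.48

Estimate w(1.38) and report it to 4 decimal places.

Euler: w_{n+1} = w_n + h·f(x_n, w_n).
x=0.000000, w=-0.480000: f=0.000000 → w ← -0.480000 + 0.46·0.000000 = -0.480000
x=0.460000, w=-0.480000: f=0.088320 → w ← -0.480000 + 0.46·0.088320 = -0.439373
x=0.920000, w=-0.439373: f=0.161689 → w ← -0.439373 + 0.46·0.161689 = -0.364996
w(1.38) ≈ -0.3650

-0.3650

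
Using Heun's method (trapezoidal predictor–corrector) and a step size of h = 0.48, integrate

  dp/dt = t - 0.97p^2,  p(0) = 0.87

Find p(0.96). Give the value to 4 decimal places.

0.8426

Heun: k1 = f(t_n, p_n); k2 = f(t_n + h, p_n + h·k1); p_{n+1} = p_n + (h/2)·(k1 + k2).
t=0.000000, p=0.870000:
  k1 = f(0.000000, 0.870000) = -0.734193
  k2 = f(0.480000, 0.517587) = 0.220140
  p ← 0.870000 + (0.48/2)·(-0.734193 + 0.220140) = 0.746627
t=0.480000, p=0.746627:
  k1 = f(0.480000, 0.746627) = -0.060729
  k2 = f(0.960000, 0.717478) = 0.460669
  p ← 0.746627 + (0.48/2)·(-0.060729 + 0.460669) = 0.842613
p(0.96) ≈ 0.8426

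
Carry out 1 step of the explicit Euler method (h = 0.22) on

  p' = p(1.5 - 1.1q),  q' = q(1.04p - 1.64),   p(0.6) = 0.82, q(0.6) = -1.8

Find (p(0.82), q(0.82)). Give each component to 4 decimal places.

Euler on (p,q): p_{n+1} = p_n + h·p', q_{n+1} = q_n + h·q'.
0.600000: (0.820000, -1.800000); f=(2.853600, 1.416960) → (1.447792, -1.488269)
(p(0.82), q(0.82)) ≈ (1.4478, -1.4883)

1.4478, -1.4883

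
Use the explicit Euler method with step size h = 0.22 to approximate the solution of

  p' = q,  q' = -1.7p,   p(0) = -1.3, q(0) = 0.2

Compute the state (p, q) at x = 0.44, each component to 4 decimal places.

-1.1050, 1.1559

Euler on (p,q): p_{n+1} = p_n + h·p', q_{n+1} = q_n + h·q'.
0.000000: (-1.300000, 0.200000); f=(0.200000, 2.210000) → (-1.256000, 0.686200)
0.220000: (-1.256000, 0.686200); f=(0.686200, 2.135200) → (-1.105036, 1.155944)
(p(0.44), q(0.44)) ≈ (-1.1050, 1.1559)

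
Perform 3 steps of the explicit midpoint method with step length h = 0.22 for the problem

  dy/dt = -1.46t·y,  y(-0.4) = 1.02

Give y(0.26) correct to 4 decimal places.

Midpoint: k1 = f(t_n, y_n); k2 = f(t_n + h/2, y_n + (h/2)·k1); y_{n+1} = y_n + h·k2.
t=-0.400000, y=1.020000:
  k1 = f(-0.400000, 1.020000) = 0.595680
  k2 = f(-0.290000, 1.085525) = 0.459611
  y ← 1.020000 + 0.22·0.459611 = 1.121114
t=-0.180000, y=1.121114:
  k1 = f(-0.180000, 1.121114) = 0.294629
  k2 = f(-0.070000, 1.153524) = 0.117890
  y ← 1.121114 + 0.22·0.117890 = 1.147050
t=0.040000, y=1.147050:
  k1 = f(0.040000, 1.147050) = -0.066988
  k2 = f(0.150000, 1.139682) = -0.249590
  y ← 1.147050 + 0.22·(-0.249590) = 1.092140
y(0.26) ≈ 1.0921

1.0921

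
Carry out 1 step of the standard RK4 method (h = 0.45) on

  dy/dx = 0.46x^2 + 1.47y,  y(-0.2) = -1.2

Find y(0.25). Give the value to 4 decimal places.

-2.3188

RK4: k1 = f(x_n, y_n); k2 = f(x_n + h/2, y_n + (h/2)·k1); k3 = f(x_n + h/2, y_n + (h/2)·k2); k4 = f(x_n + h, y_n + h·k3); y_{n+1} = y_n + (h/6)·(k1 + 2k2 + 2k3 + k4).
x=-0.200000, y=-1.200000:
  k1 = f(-0.200000, -1.200000) = -1.745600
  k2 = f(0.025000, -1.592760) = -2.341070
  k3 = f(0.025000, -1.726741) = -2.538021
  k4 = f(0.250000, -2.342110) = -3.414151
  y ← -1.200000 + (0.45/6)·(k1 + 2k2 + 2k3 + k4) = -2.318845
y(0.25) ≈ -2.3188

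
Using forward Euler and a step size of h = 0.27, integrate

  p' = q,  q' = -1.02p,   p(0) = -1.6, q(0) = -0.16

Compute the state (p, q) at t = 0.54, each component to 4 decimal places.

-1.5674, 0.7332

Euler on (p,q): p_{n+1} = p_n + h·p', q_{n+1} = q_n + h·q'.
0.000000: (-1.600000, -0.160000); f=(-0.160000, 1.632000) → (-1.643200, 0.280640)
0.270000: (-1.643200, 0.280640); f=(0.280640, 1.676064) → (-1.567427, 0.733177)
(p(0.54), q(0.54)) ≈ (-1.5674, 0.7332)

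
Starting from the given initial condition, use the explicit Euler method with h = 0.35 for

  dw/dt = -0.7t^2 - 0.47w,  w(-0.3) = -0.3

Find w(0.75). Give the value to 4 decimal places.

Euler: w_{n+1} = w_n + h·f(t_n, w_n).
t=-0.300000, w=-0.300000: f=0.078000 → w ← -0.300000 + 0.35·0.078000 = -0.272700
t=0.050000, w=-0.272700: f=0.126419 → w ← -0.272700 + 0.35·0.126419 = -0.228453
t=0.400000, w=-0.228453: f=-0.004627 → w ← -0.228453 + 0.35·(-0.004627) = -0.230073
w(0.75) ≈ -0.2301

-0.2301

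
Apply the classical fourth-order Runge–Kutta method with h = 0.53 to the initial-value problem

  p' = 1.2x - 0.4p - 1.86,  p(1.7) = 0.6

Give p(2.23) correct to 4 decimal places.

RK4: k1 = f(x_n, p_n); k2 = f(x_n + h/2, p_n + (h/2)·k1); k3 = f(x_n + h/2, p_n + (h/2)·k2); k4 = f(x_n + h, p_n + h·k3); p_{n+1} = p_n + (h/6)·(k1 + 2k2 + 2k3 + k4).
x=1.700000, p=0.600000:
  k1 = f(1.700000, 0.600000) = -0.060000
  k2 = f(1.965000, 0.584100) = 0.264360
  k3 = f(1.965000, 0.670055) = 0.229978
  k4 = f(2.230000, 0.721888) = 0.527245
  p ← 0.600000 + (0.53/6)·(k1 + 2k2 + 2k3 + k4) = 0.728606
p(2.23) ≈ 0.7286

0.7286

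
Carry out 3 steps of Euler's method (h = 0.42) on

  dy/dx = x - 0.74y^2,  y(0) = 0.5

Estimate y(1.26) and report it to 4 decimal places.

0.8043

Euler: y_{n+1} = y_n + h·f(x_n, y_n).
x=0.000000, y=0.500000: f=-0.185000 → y ← 0.500000 + 0.42·(-0.185000) = 0.422300
x=0.420000, y=0.422300: f=0.288030 → y ← 0.422300 + 0.42·0.288030 = 0.543273
x=0.840000, y=0.543273: f=0.621592 → y ← 0.543273 + 0.42·0.621592 = 0.804342
y(1.26) ≈ 0.8043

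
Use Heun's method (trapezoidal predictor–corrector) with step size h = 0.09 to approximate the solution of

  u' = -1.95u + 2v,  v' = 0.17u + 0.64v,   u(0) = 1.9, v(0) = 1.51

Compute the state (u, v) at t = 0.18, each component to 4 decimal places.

Heun on (u,v): k1 = f(t_n, state_n); k2 = f(t_n + h, state_n + h·k1); state_{n+1} = state_n + (h/2)·(k1 + k2).
0.000000: (1.900000, 1.510000)
  k1 = (-0.685000, 1.289400)
  predictor → (1.838350, 1.626046)
  k2 = (-0.332690, 1.353189)
  → (1.854204, 1.628917)
0.090000: (1.854204, 1.628917)
  k1 = (-0.357865, 1.357721)
  predictor → (1.821996, 1.751111)
  k2 = (-0.050670, 1.430451)
  → (1.835820, 1.754384)
(u(0.18), v(0.18)) ≈ (1.8358, 1.7544)

1.8358, 1.7544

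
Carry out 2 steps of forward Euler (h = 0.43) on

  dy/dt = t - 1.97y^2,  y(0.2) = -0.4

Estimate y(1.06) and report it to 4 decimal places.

Euler: y_{n+1} = y_n + h·f(t_n, y_n).
t=0.200000, y=-0.400000: f=-0.115200 → y ← -0.400000 + 0.43·(-0.115200) = -0.449536
t=0.630000, y=-0.449536: f=0.231897 → y ← -0.449536 + 0.43·0.231897 = -0.349820
y(1.06) ≈ -0.3498

-0.3498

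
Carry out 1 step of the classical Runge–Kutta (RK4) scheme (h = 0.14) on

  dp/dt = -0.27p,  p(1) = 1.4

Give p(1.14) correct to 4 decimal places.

1.3481

RK4: k1 = f(t_n, p_n); k2 = f(t_n + h/2, p_n + (h/2)·k1); k3 = f(t_n + h/2, p_n + (h/2)·k2); k4 = f(t_n + h, p_n + h·k3); p_{n+1} = p_n + (h/6)·(k1 + 2k2 + 2k3 + k4).
t=1.000000, p=1.400000:
  k1 = f(1.000000, 1.400000) = -0.378000
  k2 = f(1.070000, 1.373540) = -0.370856
  k3 = f(1.070000, 1.374040) = -0.370991
  k4 = f(1.140000, 1.348061) = -0.363977
  p ← 1.400000 + (0.14/6)·(k1 + 2k2 + 2k3 + k4) = 1.348068
p(1.14) ≈ 1.3481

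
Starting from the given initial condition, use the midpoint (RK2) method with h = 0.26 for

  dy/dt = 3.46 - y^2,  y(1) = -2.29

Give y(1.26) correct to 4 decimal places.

Midpoint: k1 = f(t_n, y_n); k2 = f(t_n + h/2, y_n + (h/2)·k1); y_{n+1} = y_n + h·k2.
t=1.000000, y=-2.290000:
  k1 = f(1.000000, -2.290000) = -1.784100
  k2 = f(1.130000, -2.521933) = -2.900146
  y ← -2.290000 + 0.26·(-2.900146) = -3.044038
y(1.26) ≈ -3.0440

-3.0440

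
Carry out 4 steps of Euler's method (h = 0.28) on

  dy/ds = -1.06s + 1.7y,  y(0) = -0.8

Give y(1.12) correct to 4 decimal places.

-4.4726

Euler: y_{n+1} = y_n + h·f(s_n, y_n).
s=0.000000, y=-0.800000: f=-1.360000 → y ← -0.800000 + 0.28·(-1.360000) = -1.180800
s=0.280000, y=-1.180800: f=-2.304160 → y ← -1.180800 + 0.28·(-2.304160) = -1.825965
s=0.560000, y=-1.825965: f=-3.697740 → y ← -1.825965 + 0.28·(-3.697740) = -2.861332
s=0.840000, y=-2.861332: f=-5.754664 → y ← -2.861332 + 0.28·(-5.754664) = -4.472638
y(1.12) ≈ -4.4726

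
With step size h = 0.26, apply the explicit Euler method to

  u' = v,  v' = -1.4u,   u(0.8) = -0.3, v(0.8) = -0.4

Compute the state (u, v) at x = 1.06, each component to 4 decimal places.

-0.4040, -0.2908

Euler on (u,v): u_{n+1} = u_n + h·u', v_{n+1} = v_n + h·v'.
0.800000: (-0.300000, -0.400000); f=(-0.400000, 0.420000) → (-0.404000, -0.290800)
(u(1.06), v(1.06)) ≈ (-0.4040, -0.2908)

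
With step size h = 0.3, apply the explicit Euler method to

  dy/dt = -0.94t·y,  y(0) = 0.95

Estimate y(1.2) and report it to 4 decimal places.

Euler: y_{n+1} = y_n + h·f(t_n, y_n).
t=0.000000, y=0.950000: f=0.000000 → y ← 0.950000 + 0.3·0.000000 = 0.950000
t=0.300000, y=0.950000: f=-0.267900 → y ← 0.950000 + 0.3·(-0.267900) = 0.869630
t=0.600000, y=0.869630: f=-0.490471 → y ← 0.869630 + 0.3·(-0.490471) = 0.722489
t=0.900000, y=0.722489: f=-0.611225 → y ← 0.722489 + 0.3·(-0.611225) = 0.539121
y(1.2) ≈ 0.5391

0.5391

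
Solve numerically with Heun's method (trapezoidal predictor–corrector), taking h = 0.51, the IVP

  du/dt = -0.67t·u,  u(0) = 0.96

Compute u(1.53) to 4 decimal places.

Heun: k1 = f(t_n, u_n); k2 = f(t_n + h, u_n + h·k1); u_{n+1} = u_n + (h/2)·(k1 + k2).
t=0.000000, u=0.960000:
  k1 = f(0.000000, 0.960000) = 0.000000
  k2 = f(0.510000, 0.960000) = -0.328032
  u ← 0.960000 + (0.51/2)·(0.000000 + (-0.328032)) = 0.876352
t=0.510000, u=0.876352:
  k1 = f(0.510000, 0.876352) = -0.299449
  k2 = f(1.020000, 0.723633) = -0.494531
  u ← 0.876352 + (0.51/2)·(-0.299449 + (-0.494531)) = 0.673887
t=1.020000, u=0.673887:
  k1 = f(1.020000, 0.673887) = -0.460534
  k2 = f(1.530000, 0.439014) = -0.450034
  u ← 0.673887 + (0.51/2)·(-0.460534 + (-0.450034)) = 0.441692
u(1.53) ≈ 0.4417

0.4417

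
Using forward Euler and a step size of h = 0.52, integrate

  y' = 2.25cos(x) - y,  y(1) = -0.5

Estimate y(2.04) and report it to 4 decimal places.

0.2476

Euler: y_{n+1} = y_n + h·f(x_n, y_n).
x=1.000000, y=-0.500000: f=1.715680 → y ← -0.500000 + 0.52·1.715680 = 0.392154
x=1.520000, y=0.392154: f=-0.277911 → y ← 0.392154 + 0.52·(-0.277911) = 0.247640
y(2.04) ≈ 0.2476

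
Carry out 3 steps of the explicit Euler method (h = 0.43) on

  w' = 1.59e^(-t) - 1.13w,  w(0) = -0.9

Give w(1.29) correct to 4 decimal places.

Euler: w_{n+1} = w_n + h·f(t_n, w_n).
t=0.000000, w=-0.900000: f=2.607000 → w ← -0.900000 + 0.43·2.607000 = 0.221010
t=0.430000, w=0.221010: f=0.784568 → w ← 0.221010 + 0.43·0.784568 = 0.558374
t=0.860000, w=0.558374: f=0.041865 → w ← 0.558374 + 0.43·0.041865 = 0.576376
w(1.29) ≈ 0.5764

0.5764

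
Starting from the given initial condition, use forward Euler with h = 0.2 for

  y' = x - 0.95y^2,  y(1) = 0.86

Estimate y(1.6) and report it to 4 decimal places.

Euler: y_{n+1} = y_n + h·f(x_n, y_n).
x=1.000000, y=0.860000: f=0.297380 → y ← 0.860000 + 0.2·0.297380 = 0.919476
x=1.200000, y=0.919476: f=0.396836 → y ← 0.919476 + 0.2·0.396836 = 0.998843
x=1.400000, y=0.998843: f=0.452197 → y ← 0.998843 + 0.2·0.452197 = 1.089282
y(1.6) ≈ 1.0893

1.0893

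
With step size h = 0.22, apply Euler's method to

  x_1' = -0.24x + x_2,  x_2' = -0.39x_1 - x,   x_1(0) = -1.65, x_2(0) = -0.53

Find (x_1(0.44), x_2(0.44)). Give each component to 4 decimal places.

Euler on (x_1,x_2): x_1_{n+1} = x_1_n + h·x_1', x_2_{n+1} = x_2_n + h·x_2'.
0.000000: (-1.650000, -0.530000); f=(-0.530000, 0.643500) → (-1.766600, -0.388430)
0.220000: (-1.766600, -0.388430); f=(-0.441230, 0.468974) → (-1.863671, -0.285256)
(x_1(0.44), x_2(0.44)) ≈ (-1.8637, -0.2853)

-1.8637, -0.2853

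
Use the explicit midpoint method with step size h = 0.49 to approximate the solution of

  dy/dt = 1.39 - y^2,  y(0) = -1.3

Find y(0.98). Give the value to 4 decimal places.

Midpoint: k1 = f(t_n, y_n); k2 = f(t_n + h/2, y_n + (h/2)·k1); y_{n+1} = y_n + h·k2.
t=0.000000, y=-1.300000:
  k1 = f(0.000000, -1.300000) = -0.300000
  k2 = f(0.245000, -1.373500) = -0.496502
  y ← -1.300000 + 0.49·(-0.496502) = -1.543286
t=0.490000, y=-1.543286:
  k1 = f(0.490000, -1.543286) = -0.991732
  k2 = f(0.735000, -1.786260) = -1.800726
  y ← -1.543286 + 0.49·(-1.800726) = -2.425642
y(0.98) ≈ -2.4256

-2.4256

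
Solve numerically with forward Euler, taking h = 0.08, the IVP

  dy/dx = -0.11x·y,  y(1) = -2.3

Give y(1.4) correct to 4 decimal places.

Euler: y_{n+1} = y_n + h·f(x_n, y_n).
x=1.000000, y=-2.300000: f=0.253000 → y ← -2.300000 + 0.08·0.253000 = -2.279760
x=1.080000, y=-2.279760: f=0.270835 → y ← -2.279760 + 0.08·0.270835 = -2.258093
x=1.160000, y=-2.258093: f=0.288133 → y ← -2.258093 + 0.08·0.288133 = -2.235043
x=1.240000, y=-2.235043: f=0.304860 → y ← -2.235043 + 0.08·0.304860 = -2.210654
x=1.320000, y=-2.210654: f=0.320987 → y ← -2.210654 + 0.08·0.320987 = -2.184975
y(1.4) ≈ -2.1850

-2.1850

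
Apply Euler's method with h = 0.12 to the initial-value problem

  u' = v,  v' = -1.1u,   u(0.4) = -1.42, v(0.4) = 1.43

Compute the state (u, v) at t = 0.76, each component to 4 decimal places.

Euler on (u,v): u_{n+1} = u_n + h·u', v_{n+1} = v_n + h·v'.
0.400000: (-1.420000, 1.430000); f=(1.430000, 1.562000) → (-1.248400, 1.617440)
0.520000: (-1.248400, 1.617440); f=(1.617440, 1.373240) → (-1.054307, 1.782229)
0.640000: (-1.054307, 1.782229); f=(1.782229, 1.159738) → (-0.840440, 1.921397)
(u(0.76), v(0.76)) ≈ (-0.8404, 1.9214)

-0.8404, 1.9214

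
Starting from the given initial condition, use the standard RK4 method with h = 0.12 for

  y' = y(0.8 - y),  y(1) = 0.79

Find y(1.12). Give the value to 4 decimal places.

RK4: k1 = f(t_n, y_n); k2 = f(t_n + h/2, y_n + (h/2)·k1); k3 = f(t_n + h/2, y_n + (h/2)·k2); k4 = f(t_n + h, y_n + h·k3); y_{n+1} = y_n + (h/6)·(k1 + 2k2 + 2k3 + k4).
t=1.000000, y=0.790000:
  k1 = f(1.000000, 0.790000) = 0.007900
  k2 = f(1.060000, 0.790474) = 0.007530
  k3 = f(1.060000, 0.790452) = 0.007547
  k4 = f(1.120000, 0.790906) = 0.007193
  y ← 0.790000 + (0.12/6)·(k1 + 2k2 + 2k3 + k4) = 0.790905
y(1.12) ≈ 0.7909

0.7909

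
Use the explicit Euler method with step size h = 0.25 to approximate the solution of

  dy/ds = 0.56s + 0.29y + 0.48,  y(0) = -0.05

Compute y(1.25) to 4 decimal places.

Euler: y_{n+1} = y_n + h·f(s_n, y_n).
s=0.000000, y=-0.050000: f=0.465500 → y ← -0.050000 + 0.25·0.465500 = 0.066375
s=0.250000, y=0.066375: f=0.639249 → y ← 0.066375 + 0.25·0.639249 = 0.226187
s=0.500000, y=0.226187: f=0.825594 → y ← 0.226187 + 0.25·0.825594 = 0.432586
s=0.750000, y=0.432586: f=1.025450 → y ← 0.432586 + 0.25·1.025450 = 0.688948
s=1.000000, y=0.688948: f=1.239795 → y ← 0.688948 + 0.25·1.239795 = 0.998897
y(1.25) ≈ 0.9989

0.9989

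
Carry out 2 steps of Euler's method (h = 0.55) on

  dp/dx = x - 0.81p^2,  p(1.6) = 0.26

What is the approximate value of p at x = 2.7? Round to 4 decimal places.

1.7436

Euler: p_{n+1} = p_n + h·f(x_n, p_n).
x=1.600000, p=0.260000: f=1.545244 → p ← 0.260000 + 0.55·1.545244 = 1.109884
x=2.150000, p=1.109884: f=1.152207 → p ← 1.109884 + 0.55·1.152207 = 1.743598
p(2.7) ≈ 1.7436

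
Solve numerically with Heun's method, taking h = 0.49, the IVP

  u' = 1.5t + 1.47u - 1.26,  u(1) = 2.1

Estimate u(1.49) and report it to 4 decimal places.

4.4974

Heun: k1 = f(t_n, u_n); k2 = f(t_n + h, u_n + h·k1); u_{n+1} = u_n + (h/2)·(k1 + k2).
t=1.000000, u=2.100000:
  k1 = f(1.000000, 2.100000) = 3.327000
  k2 = f(1.490000, 3.730230) = 6.458438
  u ← 2.100000 + (0.49/2)·(3.327000 + 6.458438) = 4.497432
u(1.49) ≈ 4.4974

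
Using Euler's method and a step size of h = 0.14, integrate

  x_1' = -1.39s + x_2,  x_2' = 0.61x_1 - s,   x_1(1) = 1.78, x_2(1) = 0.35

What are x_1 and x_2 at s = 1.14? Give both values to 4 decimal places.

1.6344, 0.3620

Euler on (x_1,x_2): x_1_{n+1} = x_1_n + h·x_1', x_2_{n+1} = x_2_n + h·x_2'.
1.000000: (1.780000, 0.350000); f=(-1.040000, 0.085800) → (1.634400, 0.362012)
(x_1(1.14), x_2(1.14)) ≈ (1.6344, 0.3620)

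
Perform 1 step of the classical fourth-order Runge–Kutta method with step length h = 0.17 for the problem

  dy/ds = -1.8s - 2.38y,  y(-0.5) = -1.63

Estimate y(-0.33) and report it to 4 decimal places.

-0.9848

RK4: k1 = f(s_n, y_n); k2 = f(s_n + h/2, y_n + (h/2)·k1); k3 = f(s_n + h/2, y_n + (h/2)·k2); k4 = f(s_n + h, y_n + h·k3); y_{n+1} = y_n + (h/6)·(k1 + 2k2 + 2k3 + k4).
s=-0.500000, y=-1.630000:
  k1 = f(-0.500000, -1.630000) = 4.779400
  k2 = f(-0.415000, -1.223751) = 3.659527
  k3 = f(-0.415000, -1.318940) = 3.886078
  k4 = f(-0.330000, -0.969367) = 2.901093
  y ← -1.630000 + (0.17/6)·(k1 + 2k2 + 2k3 + k4) = -0.984802
y(-0.33) ≈ -0.9848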